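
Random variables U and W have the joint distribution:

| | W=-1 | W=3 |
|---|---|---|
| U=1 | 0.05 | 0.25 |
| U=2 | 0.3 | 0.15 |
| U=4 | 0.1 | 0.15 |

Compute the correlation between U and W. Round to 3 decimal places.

E[U] = 2.2,  E[W] = 1.2
E[UW] = 2.4
Cov(U,W) = E[UW] − E[U]E[W] = 2.4 − (2.2)(1.2) = -0.24
Var(U) = 1.26,  Var(W) = 3.96
ρ = -0.24 / √(1.26·3.96) ≈ -0.107

-0.107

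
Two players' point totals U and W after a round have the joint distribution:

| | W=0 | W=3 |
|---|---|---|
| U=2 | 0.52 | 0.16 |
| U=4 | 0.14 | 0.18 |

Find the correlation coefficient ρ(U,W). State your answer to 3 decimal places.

E[U] = 2.64,  E[W] = 1.02
E[UW] = 3.12
cov(U,W) = E[UW] − E[U]E[W] = 3.12 − (2.64)(1.02) = 0.4272
V(U) = 0.8704,  V(W) = 2.0196
ρ = 0.4272 / √(0.8704·2.0196) ≈ 0.322

0.322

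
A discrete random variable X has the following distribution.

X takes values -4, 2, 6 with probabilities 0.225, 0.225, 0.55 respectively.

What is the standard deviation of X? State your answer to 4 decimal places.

4.0221

E[X] = (-4)(0.225) + (2)(0.225) + (6)(0.55) = 2.85
E[X²] = (-4)²(0.225) + (2)²(0.225) + (6)²(0.55) = 24.3
Var(X) = E[X²] − (E[X])² = 24.3 − (2.85)² = 16.1775
σ(X) = √16.1775 ≈ 4.0221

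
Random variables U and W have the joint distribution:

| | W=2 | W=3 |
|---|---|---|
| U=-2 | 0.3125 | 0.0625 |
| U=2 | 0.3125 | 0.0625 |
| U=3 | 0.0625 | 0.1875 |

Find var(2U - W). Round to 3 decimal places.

17.652

E[U] = 0.75,  E[W] = 2.3125,  E[UW] = 2.0625
var(U) = 5.25 − (0.75)² = 4.6875;  var(W) = 5.5625 − (2.3125)² = 0.21484375
Cov(U,W) = 2.0625 − (0.75)(2.3125) = 0.328125
var(2U - W) = (2)²·4.6875 + (-1)²·0.21484375 + 2·(2)·(-1)·0.328125 = 17.65234375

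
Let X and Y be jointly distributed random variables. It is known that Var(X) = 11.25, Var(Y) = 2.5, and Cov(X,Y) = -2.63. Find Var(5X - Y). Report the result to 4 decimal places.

310.0500

Var(5X - Y) = (5)²·Var(X) + (-1)²·Var(Y) + 2·(5)·(-1)·Cov(X,Y)
= 25·11.25 + 1·2.5 + -10·-2.63 = 310.05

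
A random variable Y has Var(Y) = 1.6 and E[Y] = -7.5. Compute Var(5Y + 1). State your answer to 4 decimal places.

40.0000

Var(5Y + 1) = (5)²·Var(Y) = 25·1.6 = 40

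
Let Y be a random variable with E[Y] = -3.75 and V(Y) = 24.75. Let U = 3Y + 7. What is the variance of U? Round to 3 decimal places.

222.750

V(3Y + 7) = (3)²·V(Y) = 9·24.75 = 222.75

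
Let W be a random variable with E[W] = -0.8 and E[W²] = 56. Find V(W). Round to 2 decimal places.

55.36

V(W) = 56 − (-0.8)² = 55.36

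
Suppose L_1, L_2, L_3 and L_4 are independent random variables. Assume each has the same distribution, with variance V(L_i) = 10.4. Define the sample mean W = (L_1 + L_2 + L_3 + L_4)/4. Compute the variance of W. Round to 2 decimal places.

2.60

By independence, V(W) = (0.25)²V(L_1) + (0.25)²V(L_2) + (0.25)²V(L_3) + (0.25)²V(L_4)
= (0.25)²·10.4 + (0.25)²·10.4 + (0.25)²·10.4 + (0.25)²·10.4 = 2.6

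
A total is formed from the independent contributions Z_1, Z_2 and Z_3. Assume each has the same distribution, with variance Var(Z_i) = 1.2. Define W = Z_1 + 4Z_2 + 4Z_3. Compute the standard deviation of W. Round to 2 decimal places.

6.29

By independence, Var(W) = (1)²Var(Z_1) + (4)²Var(Z_2) + (4)²Var(Z_3)
= (1)²·1.2 + (4)²·1.2 + (4)²·1.2 = 39.6
SD(W) = √39.6 ≈ 6.29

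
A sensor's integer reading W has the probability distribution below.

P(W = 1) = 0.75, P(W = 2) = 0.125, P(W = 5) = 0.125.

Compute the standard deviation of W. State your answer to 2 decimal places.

E[W] = (1)(0.75) + (2)(0.125) + (5)(0.125) = 1.625
E[W²] = (1)²(0.75) + (2)²(0.125) + (5)²(0.125) = 4.375
Var(W) = E[W²] − (E[W])² = 4.375 − (1.625)² = 1.734375
SD(W) = √1.734375 ≈ 1.32

1.32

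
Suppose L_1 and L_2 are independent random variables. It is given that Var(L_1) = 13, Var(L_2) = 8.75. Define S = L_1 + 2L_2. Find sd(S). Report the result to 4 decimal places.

6.9282

By independence, Var(S) = (1)²Var(L_1) + (2)²Var(L_2)
= (1)²·13 + (2)²·8.75 = 48
sd(S) = √48 ≈ 6.9282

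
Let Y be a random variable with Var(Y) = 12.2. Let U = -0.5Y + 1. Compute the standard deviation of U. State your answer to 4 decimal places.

1.7464

Var(-0.5Y + 1) = (-0.5)²·12.2 = 3.05
sd(U) = √3.05 ≈ 1.7464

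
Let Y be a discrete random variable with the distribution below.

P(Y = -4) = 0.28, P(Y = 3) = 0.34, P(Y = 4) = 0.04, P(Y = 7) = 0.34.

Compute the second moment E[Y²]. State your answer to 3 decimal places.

E[Y²] = (-4)²(0.28) + (3)²(0.34) + (4)²(0.04) + (7)²(0.34) = 24.84

24.840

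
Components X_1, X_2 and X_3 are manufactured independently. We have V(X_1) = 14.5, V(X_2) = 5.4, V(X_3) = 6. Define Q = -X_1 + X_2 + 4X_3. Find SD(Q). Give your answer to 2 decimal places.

By independence, V(Q) = (-1)²V(X_1) + (1)²V(X_2) + (4)²V(X_3)
= (-1)²·14.5 + (1)²·5.4 + (4)²·6 = 115.9
SD(Q) = √115.9 ≈ 10.77

10.77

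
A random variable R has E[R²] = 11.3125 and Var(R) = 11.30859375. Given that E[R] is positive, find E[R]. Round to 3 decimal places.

0.063

(E[R])² = E[R²] − Var(R) = 11.3125 − 11.30859375 = 0.00390625
E[R] = √0.00390625 = 0.0625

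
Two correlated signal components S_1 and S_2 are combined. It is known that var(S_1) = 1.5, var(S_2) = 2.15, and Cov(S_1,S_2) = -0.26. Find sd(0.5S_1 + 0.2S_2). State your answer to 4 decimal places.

0.6395

var(0.5S_1 + 0.2S_2) = (0.5)²·var(S_1) + (0.2)²·var(S_2) + 2·(0.5)·(0.2)·Cov(S_1,S_2)
= 0.25·1.5 + 0.04·2.15 + 0.2·-0.26 = 0.409
sd(0.5S_1 + 0.2S_2) = √0.409 ≈ 0.6395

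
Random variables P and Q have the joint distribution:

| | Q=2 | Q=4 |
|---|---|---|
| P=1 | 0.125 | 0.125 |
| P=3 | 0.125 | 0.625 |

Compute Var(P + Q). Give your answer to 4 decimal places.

E[P] = 2.5,  E[Q] = 3.5,  E[PQ] = 9
Var(P) = 7 − (2.5)² = 0.75;  Var(Q) = 13 − (3.5)² = 0.75
Cov(P,Q) = 9 − (2.5)(3.5) = 0.25
Var(P + Q) = (1)²·0.75 + (1)²·0.75 + 2·(1)·(1)·0.25 = 2

2.0000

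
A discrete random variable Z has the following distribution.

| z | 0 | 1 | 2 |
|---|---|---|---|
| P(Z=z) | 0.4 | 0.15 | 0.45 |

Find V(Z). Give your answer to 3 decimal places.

E[Z] = (0)(0.4) + (1)(0.15) + (2)(0.45) = 1.05
E[Z²] = (0)²(0.4) + (1)²(0.15) + (2)²(0.45) = 1.95
V(Z) = E[Z²] − (E[Z])² = 1.95 − (1.05)² = 0.8475

0.848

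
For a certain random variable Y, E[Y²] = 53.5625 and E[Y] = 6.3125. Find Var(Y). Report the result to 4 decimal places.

13.7148

Var(Y) = 53.5625 − (6.3125)² = 13.71484375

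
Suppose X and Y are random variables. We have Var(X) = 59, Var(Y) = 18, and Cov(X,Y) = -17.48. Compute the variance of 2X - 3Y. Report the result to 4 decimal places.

607.7600

Var(2X - 3Y) = (2)²·Var(X) + (-3)²·Var(Y) + 2·(2)·(-3)·Cov(X,Y)
= 4·59 + 9·18 + -12·-17.48 = 607.76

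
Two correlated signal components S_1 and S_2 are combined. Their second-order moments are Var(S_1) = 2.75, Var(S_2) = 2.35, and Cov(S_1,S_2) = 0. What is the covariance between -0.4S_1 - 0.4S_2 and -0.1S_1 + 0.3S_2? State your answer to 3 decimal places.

Cov(-0.4S_1 - 0.4S_2, -0.1S_1 + 0.3S_2) = (-0.4)(-0.1)Var(S_1) + (-0.4)(0.3)Var(S_2) + [(-0.4)(0.3) + (-0.4)(-0.1)]Cov(S_1,S_2)
= 0.04·2.75 + -0.12·2.35 + -0.08·0 = -0.172

-0.172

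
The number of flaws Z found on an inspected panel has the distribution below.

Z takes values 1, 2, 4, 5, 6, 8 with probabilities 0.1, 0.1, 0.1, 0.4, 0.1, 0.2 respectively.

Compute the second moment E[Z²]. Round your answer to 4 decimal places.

E[Z²] = (1)²(0.1) + (2)²(0.1) + (4)²(0.1) + (5)²(0.4) + (6)²(0.1) + (8)²(0.2) = 28.5

28.5000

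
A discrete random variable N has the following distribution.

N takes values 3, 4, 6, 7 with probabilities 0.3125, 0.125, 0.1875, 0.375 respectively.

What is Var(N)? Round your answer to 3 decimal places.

3.027

E[N] = (3)(0.3125) + (4)(0.125) + (6)(0.1875) + (7)(0.375) = 5.1875
E[N²] = (3)²(0.3125) + (4)²(0.125) + (6)²(0.1875) + (7)²(0.375) = 29.9375
Var(N) = E[N²] − (E[N])² = 29.9375 − (5.1875)² = 3.02734375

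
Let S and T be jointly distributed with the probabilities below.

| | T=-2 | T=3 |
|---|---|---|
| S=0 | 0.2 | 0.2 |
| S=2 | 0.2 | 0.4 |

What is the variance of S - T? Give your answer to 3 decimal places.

E[S] = 1.2,  E[T] = 1,  E[ST] = 1.6
Var(S) = 2.4 − (1.2)² = 0.96;  Var(T) = 7 − (1)² = 6
Cov(S,T) = 1.6 − (1.2)(1) = 0.4
Var(S - T) = (1)²·0.96 + (-1)²·6 + 2·(1)·(-1)·0.4 = 6.16

6.160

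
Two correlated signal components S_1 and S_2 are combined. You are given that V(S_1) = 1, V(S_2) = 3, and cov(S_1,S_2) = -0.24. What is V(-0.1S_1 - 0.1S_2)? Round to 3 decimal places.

V(-0.1S_1 - 0.1S_2) = (-0.1)²·V(S_1) + (-0.1)²·V(S_2) + 2·(-0.1)·(-0.1)·cov(S_1,S_2)
= 0.01·1 + 0.01·3 + 0.02·-0.24 = 0.0352

0.035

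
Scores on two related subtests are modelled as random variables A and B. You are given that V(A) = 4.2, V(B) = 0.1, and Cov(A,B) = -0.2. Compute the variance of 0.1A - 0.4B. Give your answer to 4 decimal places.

V(0.1A - 0.4B) = (0.1)²·V(A) + (-0.4)²·V(B) + 2·(0.1)·(-0.4)·Cov(A,B)
= 0.01·4.2 + 0.16·0.1 + -0.08·-0.2 = 0.074

0.0740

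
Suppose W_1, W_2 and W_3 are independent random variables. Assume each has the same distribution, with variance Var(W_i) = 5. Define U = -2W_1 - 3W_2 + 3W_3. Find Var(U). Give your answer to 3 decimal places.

110.000

By independence, Var(U) = (-2)²Var(W_1) + (-3)²Var(W_2) + (3)²Var(W_3)
= (-2)²·5 + (-3)²·5 + (3)²·5 = 110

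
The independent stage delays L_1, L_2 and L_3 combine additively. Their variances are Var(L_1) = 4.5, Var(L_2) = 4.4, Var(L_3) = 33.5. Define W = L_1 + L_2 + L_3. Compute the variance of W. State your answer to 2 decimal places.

By independence, Var(W) = (1)²Var(L_1) + (1)²Var(L_2) + (1)²Var(L_3)
= (1)²·4.5 + (1)²·4.4 + (1)²·33.5 = 42.4

42.40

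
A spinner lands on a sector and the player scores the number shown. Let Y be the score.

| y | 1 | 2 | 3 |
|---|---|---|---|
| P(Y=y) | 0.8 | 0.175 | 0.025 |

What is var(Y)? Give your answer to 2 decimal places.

E[Y] = (1)(0.8) + (2)(0.175) + (3)(0.025) = 1.225
E[Y²] = (1)²(0.8) + (2)²(0.175) + (3)²(0.025) = 1.725
var(Y) = E[Y²] − (E[Y])² = 1.725 − (1.225)² = 0.224375

0.22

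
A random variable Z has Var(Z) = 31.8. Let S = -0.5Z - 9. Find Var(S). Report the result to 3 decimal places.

7.950

Var(-0.5Z - 9) = (-0.5)²·Var(Z) = 0.25·31.8 = 7.95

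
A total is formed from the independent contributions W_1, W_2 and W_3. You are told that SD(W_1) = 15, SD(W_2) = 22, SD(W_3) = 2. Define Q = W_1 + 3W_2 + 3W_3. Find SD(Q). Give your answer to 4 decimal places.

V(W_1) = 225, V(W_2) = 484, V(W_3) = 4
By independence, V(Q) = (1)²V(W_1) + (3)²V(W_2) + (3)²V(W_3)
= (1)²·225 + (3)²·484 + (3)²·4 = 4617
SD(Q) = √4617 ≈ 67.9485

67.9485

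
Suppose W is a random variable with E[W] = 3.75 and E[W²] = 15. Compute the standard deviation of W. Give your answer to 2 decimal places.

Var(W) = 15 − (3.75)² = 0.9375
σ(W) = √0.9375 ≈ 0.97

0.97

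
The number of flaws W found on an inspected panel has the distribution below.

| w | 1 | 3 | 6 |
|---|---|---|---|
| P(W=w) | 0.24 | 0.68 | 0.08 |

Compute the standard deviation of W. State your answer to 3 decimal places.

E[W] = (1)(0.24) + (3)(0.68) + (6)(0.08) = 2.76
E[W²] = (1)²(0.24) + (3)²(0.68) + (6)²(0.08) = 9.24
var(W) = E[W²] − (E[W])² = 9.24 − (2.76)² = 1.6224
σ(W) = √1.6224 ≈ 1.274

1.274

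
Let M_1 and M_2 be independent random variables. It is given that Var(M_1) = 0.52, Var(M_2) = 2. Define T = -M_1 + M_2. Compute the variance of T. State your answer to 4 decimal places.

2.5200

By independence, Var(T) = (-1)²Var(M_1) + (1)²Var(M_2)
= (-1)²·0.52 + (1)²·2 = 2.52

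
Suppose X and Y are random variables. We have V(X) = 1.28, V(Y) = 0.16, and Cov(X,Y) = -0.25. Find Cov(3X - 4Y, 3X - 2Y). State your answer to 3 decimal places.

Cov(3X - 4Y, 3X - 2Y) = (3)(3)V(X) + (-4)(-2)V(Y) + [(3)(-2) + (-4)(3)]Cov(X,Y)
= 9·1.28 + 8·0.16 + -18·-0.25 = 17.3

17.300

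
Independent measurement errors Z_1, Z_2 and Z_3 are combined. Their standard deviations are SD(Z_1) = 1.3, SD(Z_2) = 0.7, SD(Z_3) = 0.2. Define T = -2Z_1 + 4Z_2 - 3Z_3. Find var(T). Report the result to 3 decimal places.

var(Z_1) = 1.69, var(Z_2) = 0.49, var(Z_3) = 0.04
By independence, var(T) = (-2)²var(Z_1) + (4)²var(Z_2) + (-3)²var(Z_3)
= (-2)²·1.69 + (4)²·0.49 + (-3)²·0.04 = 14.96

14.960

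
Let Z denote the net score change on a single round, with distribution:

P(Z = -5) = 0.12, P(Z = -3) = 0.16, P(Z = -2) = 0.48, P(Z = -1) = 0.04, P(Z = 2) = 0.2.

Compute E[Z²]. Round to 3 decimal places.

7.200

E[Z²] = (-5)²(0.12) + (-3)²(0.16) + (-2)²(0.48) + (-1)²(0.04) + (2)²(0.2) = 7.2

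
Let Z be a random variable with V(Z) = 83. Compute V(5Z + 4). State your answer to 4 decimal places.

2075.0000

V(5Z + 4) = (5)²·V(Z) = 25·83 = 2075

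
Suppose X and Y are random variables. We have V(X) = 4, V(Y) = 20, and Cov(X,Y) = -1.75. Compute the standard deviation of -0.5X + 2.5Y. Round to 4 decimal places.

11.4182

V(-0.5X + 2.5Y) = (-0.5)²·V(X) + (2.5)²·V(Y) + 2·(-0.5)·(2.5)·Cov(X,Y)
= 0.25·4 + 6.25·20 + -2.5·-1.75 = 130.375
sd(-0.5X + 2.5Y) = √130.375 ≈ 11.4182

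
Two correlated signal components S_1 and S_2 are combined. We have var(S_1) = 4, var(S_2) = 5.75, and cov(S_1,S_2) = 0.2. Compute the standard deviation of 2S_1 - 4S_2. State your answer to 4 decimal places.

10.2372

var(2S_1 - 4S_2) = (2)²·var(S_1) + (-4)²·var(S_2) + 2·(2)·(-4)·cov(S_1,S_2)
= 4·4 + 16·5.75 + -16·0.2 = 104.8
σ(2S_1 - 4S_2) = √104.8 ≈ 10.2372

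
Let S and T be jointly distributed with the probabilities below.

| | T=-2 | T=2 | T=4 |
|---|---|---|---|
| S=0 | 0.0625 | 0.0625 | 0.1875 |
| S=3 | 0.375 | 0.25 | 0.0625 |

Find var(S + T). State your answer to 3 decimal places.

E[S] = 2.0625,  E[T] = 0.75,  E[ST] = 0
var(S) = 6.1875 − (2.0625)² = 1.93359375;  var(T) = 7 − (0.75)² = 6.4375
cov(S,T) = 0 − (2.0625)(0.75) = -1.546875
var(S + T) = (1)²·1.93359375 + (1)²·6.4375 + 2·(1)·(1)·-1.546875 = 5.27734375

5.277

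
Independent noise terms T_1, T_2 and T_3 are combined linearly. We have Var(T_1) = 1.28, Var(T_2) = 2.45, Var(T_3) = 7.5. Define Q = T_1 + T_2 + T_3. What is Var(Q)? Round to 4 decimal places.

11.2300

By independence, Var(Q) = (1)²Var(T_1) + (1)²Var(T_2) + (1)²Var(T_3)
= (1)²·1.28 + (1)²·2.45 + (1)²·7.5 = 11.23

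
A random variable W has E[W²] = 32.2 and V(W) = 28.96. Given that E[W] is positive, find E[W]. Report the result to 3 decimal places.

1.800

(E[W])² = E[W²] − V(W) = 32.2 − 28.96 = 3.24
E[W] = √3.24 = 1.8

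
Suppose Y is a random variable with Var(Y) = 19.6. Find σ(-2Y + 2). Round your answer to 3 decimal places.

8.854

Var(-2Y + 2) = (-2)²·19.6 = 78.4
σ(-2Y + 2) = √78.4 ≈ 8.854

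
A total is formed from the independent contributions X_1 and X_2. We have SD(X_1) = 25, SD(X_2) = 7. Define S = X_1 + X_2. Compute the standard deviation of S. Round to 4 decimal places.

Var(X_1) = 625, Var(X_2) = 49
By independence, Var(S) = (1)²Var(X_1) + (1)²Var(X_2)
= (1)²·625 + (1)²·49 = 674
SD(S) = √674 ≈ 25.9615

25.9615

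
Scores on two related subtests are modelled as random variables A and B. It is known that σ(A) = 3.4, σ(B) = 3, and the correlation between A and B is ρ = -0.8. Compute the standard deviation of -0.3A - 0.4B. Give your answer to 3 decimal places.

0.722

V(A) = (3.4)² = 11.56;  V(B) = (3)² = 9
Cov(A,B) = ρ·σ(A)·σ(B) = -0.8·3.4·3 = -8.16
V(-0.3A - 0.4B) = (-0.3)²·V(A) + (-0.4)²·V(B) + 2·(-0.3)·(-0.4)·Cov(A,B)
= 0.09·11.56 + 0.16·9 + 0.24·-8.16 = 0.522
σ(-0.3A - 0.4B) = √0.522 ≈ 0.722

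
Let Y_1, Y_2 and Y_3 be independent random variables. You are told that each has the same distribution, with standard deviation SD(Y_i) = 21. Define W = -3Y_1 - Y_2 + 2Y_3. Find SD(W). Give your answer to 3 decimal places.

V(Y_i) = (21)² = 441
By independence, V(W) = (-3)²V(Y_1) + (-1)²V(Y_2) + (2)²V(Y_3)
= (-3)²·441 + (-1)²·441 + (2)²·441 = 6174
SD(W) = √6174 ≈ 78.575

78.575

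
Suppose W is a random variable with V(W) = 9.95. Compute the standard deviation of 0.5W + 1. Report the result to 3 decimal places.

1.577

V(0.5W + 1) = (0.5)²·9.95 = 2.4875
SD(0.5W + 1) = √2.4875 ≈ 1.577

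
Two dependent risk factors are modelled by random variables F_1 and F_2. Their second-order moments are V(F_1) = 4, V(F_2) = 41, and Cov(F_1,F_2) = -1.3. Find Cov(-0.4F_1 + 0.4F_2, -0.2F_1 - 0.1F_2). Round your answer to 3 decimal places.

Cov(-0.4F_1 + 0.4F_2, -0.2F_1 - 0.1F_2) = (-0.4)(-0.2)V(F_1) + (0.4)(-0.1)V(F_2) + [(-0.4)(-0.1) + (0.4)(-0.2)]Cov(F_1,F_2)
= 0.08·4 + -0.04·41 + -0.04·-1.3 = -1.268

-1.268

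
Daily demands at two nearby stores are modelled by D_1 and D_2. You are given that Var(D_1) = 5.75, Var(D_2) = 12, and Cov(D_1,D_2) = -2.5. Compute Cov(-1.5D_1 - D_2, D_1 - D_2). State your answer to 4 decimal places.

Cov(-1.5D_1 - D_2, D_1 - D_2) = (-1.5)(1)Var(D_1) + (-1)(-1)Var(D_2) + [(-1.5)(-1) + (-1)(1)]Cov(D_1,D_2)
= -1.5·5.75 + 1·12 + 0.5·-2.5 = 2.125

2.1250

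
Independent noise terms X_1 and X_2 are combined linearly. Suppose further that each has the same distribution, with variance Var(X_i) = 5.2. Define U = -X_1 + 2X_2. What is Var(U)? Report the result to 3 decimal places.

By independence, Var(U) = (-1)²Var(X_1) + (2)²Var(X_2)
= (-1)²·5.2 + (2)²·5.2 = 26

26.000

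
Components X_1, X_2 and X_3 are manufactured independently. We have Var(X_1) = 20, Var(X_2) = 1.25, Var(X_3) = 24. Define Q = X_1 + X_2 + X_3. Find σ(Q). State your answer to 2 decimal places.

6.73

By independence, Var(Q) = (1)²Var(X_1) + (1)²Var(X_2) + (1)²Var(X_3)
= (1)²·20 + (1)²·1.25 + (1)²·24 = 45.25
σ(Q) = √45.25 ≈ 6.73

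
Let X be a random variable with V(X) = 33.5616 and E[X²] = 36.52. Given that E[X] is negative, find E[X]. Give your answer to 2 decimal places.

(E[X])² = E[X²] − V(X) = 36.52 − 33.5616 = 2.9584
E[X] = −√2.9584 = -1.72

-1.72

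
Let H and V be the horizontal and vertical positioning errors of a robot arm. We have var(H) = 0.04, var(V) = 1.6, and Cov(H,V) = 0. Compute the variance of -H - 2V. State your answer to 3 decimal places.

6.440

var(-H - 2V) = (-1)²·var(H) + (-2)²·var(V) + 2·(-1)·(-2)·Cov(H,V)
= 1·0.04 + 4·1.6 + 4·0 = 6.44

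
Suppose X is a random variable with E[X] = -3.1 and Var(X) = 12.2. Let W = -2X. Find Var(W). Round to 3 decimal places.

48.800

Var(-2X) = (-2)²·Var(X) = 4·12.2 = 48.8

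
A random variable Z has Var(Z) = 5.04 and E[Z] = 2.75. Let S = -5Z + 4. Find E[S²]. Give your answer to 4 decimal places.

221.0625

E[-5Z + 4] = -5·2.75 + 4 = -9.75
Var(-5Z + 4) = (-5)²·5.04 = 126
E[S²] = Var(S) + (E[S])² = 126 + (-9.75)² = 221.0625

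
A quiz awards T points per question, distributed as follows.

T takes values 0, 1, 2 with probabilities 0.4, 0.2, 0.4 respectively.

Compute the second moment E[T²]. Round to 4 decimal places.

1.8000

E[T²] = (0)²(0.4) + (1)²(0.2) + (2)²(0.4) = 1.8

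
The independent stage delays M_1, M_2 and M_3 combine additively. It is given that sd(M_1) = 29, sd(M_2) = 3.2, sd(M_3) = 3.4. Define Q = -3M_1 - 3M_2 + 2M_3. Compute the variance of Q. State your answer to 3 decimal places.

7707.400

var(M_1) = 841, var(M_2) = 10.24, var(M_3) = 11.56
By independence, var(Q) = (-3)²var(M_1) + (-3)²var(M_2) + (2)²var(M_3)
= (-3)²·841 + (-3)²·10.24 + (2)²·11.56 = 7707.4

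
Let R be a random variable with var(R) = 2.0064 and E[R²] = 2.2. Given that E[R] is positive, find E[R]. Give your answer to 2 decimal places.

(E[R])² = E[R²] − var(R) = 2.2 − 2.0064 = 0.1936
E[R] = √0.1936 = 0.44

0.44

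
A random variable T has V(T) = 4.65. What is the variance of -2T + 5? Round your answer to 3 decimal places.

V(-2T + 5) = (-2)²·V(T) = 4·4.65 = 18.6

18.600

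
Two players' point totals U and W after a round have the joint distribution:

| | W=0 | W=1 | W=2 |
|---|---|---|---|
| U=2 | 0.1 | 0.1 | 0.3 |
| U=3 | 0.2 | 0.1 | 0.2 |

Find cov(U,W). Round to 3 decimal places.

E[U] = 2.5,  E[W] = 1.2
E[UW] = 2.9
cov(U,W) = E[UW] − E[U]E[W] = 2.9 − (2.5)(1.2) = -0.1

-0.100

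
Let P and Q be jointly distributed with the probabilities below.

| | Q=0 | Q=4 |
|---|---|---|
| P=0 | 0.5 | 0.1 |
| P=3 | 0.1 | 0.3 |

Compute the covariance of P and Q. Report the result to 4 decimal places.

1.6800

E[P] = 1.2,  E[Q] = 1.6
E[PQ] = 3.6
Cov(P,Q) = E[PQ] − E[P]E[Q] = 3.6 − (1.2)(1.6) = 1.68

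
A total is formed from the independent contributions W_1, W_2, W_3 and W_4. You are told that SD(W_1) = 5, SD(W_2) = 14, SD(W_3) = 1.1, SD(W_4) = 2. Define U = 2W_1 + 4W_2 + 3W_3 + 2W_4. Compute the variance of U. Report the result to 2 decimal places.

3262.89

var(W_1) = 25, var(W_2) = 196, var(W_3) = 1.21, var(W_4) = 4
By independence, var(U) = (2)²var(W_1) + (4)²var(W_2) + (3)²var(W_3) + (2)²var(W_4)
= (2)²·25 + (4)²·196 + (3)²·1.21 + (2)²·4 = 3262.89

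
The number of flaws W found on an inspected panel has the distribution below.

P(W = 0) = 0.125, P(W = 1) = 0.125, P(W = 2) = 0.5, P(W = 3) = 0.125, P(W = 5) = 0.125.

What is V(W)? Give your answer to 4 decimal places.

E[W] = (0)(0.125) + (1)(0.125) + (2)(0.5) + (3)(0.125) + (5)(0.125) = 2.125
E[W²] = (0)²(0.125) + (1)²(0.125) + (2)²(0.5) + (3)²(0.125) + (5)²(0.125) = 6.375
V(W) = E[W²] − (E[W])² = 6.375 − (2.125)² = 1.859375

1.8594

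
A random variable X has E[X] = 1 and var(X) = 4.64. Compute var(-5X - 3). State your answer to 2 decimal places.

var(-5X - 3) = (-5)²·var(X) = 25·4.64 = 116

116.00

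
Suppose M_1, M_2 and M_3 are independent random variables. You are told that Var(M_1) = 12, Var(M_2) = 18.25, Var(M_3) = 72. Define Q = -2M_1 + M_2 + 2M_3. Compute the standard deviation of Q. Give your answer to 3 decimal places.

18.822

By independence, Var(Q) = (-2)²Var(M_1) + (1)²Var(M_2) + (2)²Var(M_3)
= (-2)²·12 + (1)²·18.25 + (2)²·72 = 354.25
sd(Q) = √354.25 ≈ 18.822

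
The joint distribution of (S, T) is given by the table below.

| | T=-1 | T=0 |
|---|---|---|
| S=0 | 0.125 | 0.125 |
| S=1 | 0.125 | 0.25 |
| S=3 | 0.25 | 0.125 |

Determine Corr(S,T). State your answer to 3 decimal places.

-0.204

E[S] = 1.5,  E[T] = -0.5
E[ST] = -0.875
cov(S,T) = E[ST] − E[S]E[T] = -0.875 − (1.5)(-0.5) = -0.125
V(S) = 1.5,  V(T) = 0.25
ρ = -0.125 / √(1.5·0.25) ≈ -0.204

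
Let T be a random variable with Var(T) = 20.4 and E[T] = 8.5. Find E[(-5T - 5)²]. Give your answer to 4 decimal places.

2766.2500

E[-5T - 5] = -5·8.5 − 5 = -47.5
Var(-5T - 5) = (-5)²·20.4 = 510
E[(-5T - 5)²] = Var((-5T - 5)) + (E[(-5T - 5)])² = 510 + (-47.5)² = 2766.25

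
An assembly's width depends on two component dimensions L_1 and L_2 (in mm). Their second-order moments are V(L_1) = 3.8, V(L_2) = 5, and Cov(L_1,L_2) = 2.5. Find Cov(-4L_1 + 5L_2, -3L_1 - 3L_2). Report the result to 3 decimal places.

-36.900

Cov(-4L_1 + 5L_2, -3L_1 - 3L_2) = (-4)(-3)V(L_1) + (5)(-3)V(L_2) + [(-4)(-3) + (5)(-3)]Cov(L_1,L_2)
= 12·3.8 + -15·5 + -3·2.5 = -36.9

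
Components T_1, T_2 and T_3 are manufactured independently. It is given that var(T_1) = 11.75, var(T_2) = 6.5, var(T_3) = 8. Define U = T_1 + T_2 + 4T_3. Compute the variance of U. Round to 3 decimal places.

By independence, var(U) = (1)²var(T_1) + (1)²var(T_2) + (4)²var(T_3)
= (1)²·11.75 + (1)²·6.5 + (4)²·8 = 146.25

146.250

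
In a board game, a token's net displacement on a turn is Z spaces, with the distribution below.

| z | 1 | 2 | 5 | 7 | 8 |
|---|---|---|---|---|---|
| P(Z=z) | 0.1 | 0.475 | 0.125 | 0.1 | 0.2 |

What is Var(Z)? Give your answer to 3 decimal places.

E[Z] = (1)(0.1) + (2)(0.475) + (5)(0.125) + (7)(0.1) + (8)(0.2) = 3.975
E[Z²] = (1)²(0.1) + (2)²(0.475) + (5)²(0.125) + (7)²(0.1) + (8)²(0.2) = 22.825
Var(Z) = E[Z²] − (E[Z])² = 22.825 − (3.975)² = 7.024375

7.024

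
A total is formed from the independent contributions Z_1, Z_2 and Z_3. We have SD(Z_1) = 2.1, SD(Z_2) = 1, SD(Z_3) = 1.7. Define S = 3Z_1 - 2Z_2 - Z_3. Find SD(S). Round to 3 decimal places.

Var(Z_1) = 4.41, Var(Z_2) = 1, Var(Z_3) = 2.89
By independence, Var(S) = (3)²Var(Z_1) + (-2)²Var(Z_2) + (-1)²Var(Z_3)
= (3)²·4.41 + (-2)²·1 + (-1)²·2.89 = 46.58
SD(S) = √46.58 ≈ 6.825

6.825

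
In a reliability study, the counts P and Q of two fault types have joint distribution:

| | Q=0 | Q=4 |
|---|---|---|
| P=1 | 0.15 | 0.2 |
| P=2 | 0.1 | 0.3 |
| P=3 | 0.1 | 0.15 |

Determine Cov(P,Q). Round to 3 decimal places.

E[P] = 1.9,  E[Q] = 2.6
E[PQ] = 5
Cov(P,Q) = E[PQ] − E[P]E[Q] = 5 − (1.9)(2.6) = 0.06

0.060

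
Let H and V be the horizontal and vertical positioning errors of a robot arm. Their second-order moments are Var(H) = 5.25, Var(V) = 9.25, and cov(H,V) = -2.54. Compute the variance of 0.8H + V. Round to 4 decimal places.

Var(0.8H + V) = (0.8)²·Var(H) + (1)²·Var(V) + 2·(0.8)·(1)·cov(H,V)
= 0.64·5.25 + 1·9.25 + 1.6·-2.54 = 8.546

8.5460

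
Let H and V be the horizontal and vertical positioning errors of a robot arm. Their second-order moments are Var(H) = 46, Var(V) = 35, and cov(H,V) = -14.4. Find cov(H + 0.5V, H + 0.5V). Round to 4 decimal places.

40.3500

cov(H + 0.5V, H + 0.5V) = (1)(1)Var(H) + (0.5)(0.5)Var(V) + [(1)(0.5) + (0.5)(1)]cov(H,V)
= 1·46 + 0.25·35 + 1·-14.4 = 40.35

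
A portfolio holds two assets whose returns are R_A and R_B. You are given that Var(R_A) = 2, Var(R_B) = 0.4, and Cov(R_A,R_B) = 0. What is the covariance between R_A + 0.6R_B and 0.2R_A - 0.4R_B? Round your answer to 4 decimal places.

0.3040

Cov(R_A + 0.6R_B, 0.2R_A - 0.4R_B) = (1)(0.2)Var(R_A) + (0.6)(-0.4)Var(R_B) + [(1)(-0.4) + (0.6)(0.2)]Cov(R_A,R_B)
= 0.2·2 + -0.24·0.4 + -0.28·0 = 0.304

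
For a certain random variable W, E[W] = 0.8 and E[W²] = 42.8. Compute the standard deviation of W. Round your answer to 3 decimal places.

var(W) = 42.8 − (0.8)² = 42.16
SD(W) = √42.16 ≈ 6.493

6.493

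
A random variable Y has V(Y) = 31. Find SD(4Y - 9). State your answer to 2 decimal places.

22.27

V(4Y - 9) = (4)²·31 = 496
SD(4Y - 9) = √496 ≈ 22.27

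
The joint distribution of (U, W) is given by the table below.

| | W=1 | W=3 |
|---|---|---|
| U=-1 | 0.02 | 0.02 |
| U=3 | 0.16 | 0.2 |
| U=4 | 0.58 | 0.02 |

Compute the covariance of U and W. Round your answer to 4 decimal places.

-0.3312

E[U] = 3.44,  E[W] = 1.48
E[UW] = 4.76
cov(U,W) = E[UW] − E[U]E[W] = 4.76 − (3.44)(1.48) = -0.3312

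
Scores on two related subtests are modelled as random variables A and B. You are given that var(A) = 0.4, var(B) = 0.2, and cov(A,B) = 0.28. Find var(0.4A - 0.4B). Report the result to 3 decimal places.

0.006

var(0.4A - 0.4B) = (0.4)²·var(A) + (-0.4)²·var(B) + 2·(0.4)·(-0.4)·cov(A,B)
= 0.16·0.4 + 0.16·0.2 + -0.32·0.28 = 0.0064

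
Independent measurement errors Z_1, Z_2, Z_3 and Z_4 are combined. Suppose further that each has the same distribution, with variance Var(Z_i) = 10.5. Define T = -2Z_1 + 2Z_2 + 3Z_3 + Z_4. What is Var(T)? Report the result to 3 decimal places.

By independence, Var(T) = (-2)²Var(Z_1) + (2)²Var(Z_2) + (3)²Var(Z_3) + (1)²Var(Z_4)
= (-2)²·10.5 + (2)²·10.5 + (3)²·10.5 + (1)²·10.5 = 189

189.000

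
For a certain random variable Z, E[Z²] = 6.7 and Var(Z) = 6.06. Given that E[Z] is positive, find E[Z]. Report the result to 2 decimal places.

0.80

(E[Z])² = E[Z²] − Var(Z) = 6.7 − 6.06 = 0.64
E[Z] = √0.64 = 0.8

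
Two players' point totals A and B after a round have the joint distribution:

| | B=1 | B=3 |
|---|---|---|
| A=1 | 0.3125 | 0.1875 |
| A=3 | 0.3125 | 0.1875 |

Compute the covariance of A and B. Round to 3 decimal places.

E[A] = 2,  E[B] = 1.75
E[AB] = 3.5
cov(A,B) = E[AB] − E[A]E[B] = 3.5 − (2)(1.75) = 0

0.000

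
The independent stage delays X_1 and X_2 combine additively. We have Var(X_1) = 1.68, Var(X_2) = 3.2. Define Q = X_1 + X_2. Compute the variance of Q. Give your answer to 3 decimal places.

4.880

By independence, Var(Q) = (1)²Var(X_1) + (1)²Var(X_2)
= (1)²·1.68 + (1)²·3.2 = 4.88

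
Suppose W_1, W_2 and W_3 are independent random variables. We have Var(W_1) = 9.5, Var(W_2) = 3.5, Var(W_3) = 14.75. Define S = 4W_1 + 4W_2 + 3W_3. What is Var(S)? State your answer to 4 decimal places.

340.7500

By independence, Var(S) = (4)²Var(W_1) + (4)²Var(W_2) + (3)²Var(W_3)
= (4)²·9.5 + (4)²·3.5 + (3)²·14.75 = 340.75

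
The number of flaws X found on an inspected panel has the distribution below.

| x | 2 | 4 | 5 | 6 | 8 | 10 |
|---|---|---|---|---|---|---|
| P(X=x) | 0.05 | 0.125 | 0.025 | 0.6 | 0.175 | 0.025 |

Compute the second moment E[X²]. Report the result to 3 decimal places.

E[X²] = (2)²(0.05) + (4)²(0.125) + (5)²(0.025) + (6)²(0.6) + (8)²(0.175) + (10)²(0.025) = 38.125

38.125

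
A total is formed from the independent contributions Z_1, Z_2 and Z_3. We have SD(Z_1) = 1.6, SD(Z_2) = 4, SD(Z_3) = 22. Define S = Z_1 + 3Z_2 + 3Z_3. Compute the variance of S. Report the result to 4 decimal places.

4502.5600

Var(Z_1) = 2.56, Var(Z_2) = 16, Var(Z_3) = 484
By independence, Var(S) = (1)²Var(Z_1) + (3)²Var(Z_2) + (3)²Var(Z_3)
= (1)²·2.56 + (3)²·16 + (3)²·484 = 4502.56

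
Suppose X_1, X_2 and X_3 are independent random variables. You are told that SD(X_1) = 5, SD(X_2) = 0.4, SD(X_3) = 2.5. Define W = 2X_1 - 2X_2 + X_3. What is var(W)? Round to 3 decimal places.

106.890

var(X_1) = 25, var(X_2) = 0.16, var(X_3) = 6.25
By independence, var(W) = (2)²var(X_1) + (-2)²var(X_2) + (1)²var(X_3)
= (2)²·25 + (-2)²·0.16 + (1)²·6.25 = 106.89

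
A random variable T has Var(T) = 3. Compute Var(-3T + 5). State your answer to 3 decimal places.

27.000

Var(-3T + 5) = (-3)²·Var(T) = 9·3 = 27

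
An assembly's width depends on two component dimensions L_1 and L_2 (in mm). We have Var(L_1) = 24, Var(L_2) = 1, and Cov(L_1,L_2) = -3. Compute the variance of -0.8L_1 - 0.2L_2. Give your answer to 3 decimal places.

14.440

Var(-0.8L_1 - 0.2L_2) = (-0.8)²·Var(L_1) + (-0.2)²·Var(L_2) + 2·(-0.8)·(-0.2)·Cov(L_1,L_2)
= 0.64·24 + 0.04·1 + 0.32·-3 = 14.44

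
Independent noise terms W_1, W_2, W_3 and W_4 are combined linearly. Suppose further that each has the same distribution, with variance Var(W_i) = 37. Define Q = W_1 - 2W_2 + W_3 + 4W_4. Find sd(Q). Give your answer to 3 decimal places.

28.531

By independence, Var(Q) = (1)²Var(W_1) + (-2)²Var(W_2) + (1)²Var(W_3) + (4)²Var(W_4)
= (1)²·37 + (-2)²·37 + (1)²·37 + (4)²·37 = 814
sd(Q) = √814 ≈ 28.531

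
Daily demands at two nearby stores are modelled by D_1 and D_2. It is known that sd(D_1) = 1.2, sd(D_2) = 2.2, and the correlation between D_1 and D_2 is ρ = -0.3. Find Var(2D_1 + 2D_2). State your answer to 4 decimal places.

18.7840

Var(D_1) = (1.2)² = 1.44;  Var(D_2) = (2.2)² = 4.84
Cov(D_1,D_2) = ρ·sd(D_1)·sd(D_2) = -0.3·1.2·2.2 = -0.792
Var(2D_1 + 2D_2) = (2)²·Var(D_1) + (2)²·Var(D_2) + 2·(2)·(2)·Cov(D_1,D_2)
= 4·1.44 + 4·4.84 + 8·-0.792 = 18.784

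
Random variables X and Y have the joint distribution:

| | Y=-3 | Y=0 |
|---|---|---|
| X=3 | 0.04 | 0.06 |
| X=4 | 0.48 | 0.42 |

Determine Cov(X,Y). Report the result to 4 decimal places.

E[X] = 3.9,  E[Y] = -1.56
E[XY] = -6.12
Cov(X,Y) = E[XY] − E[X]E[Y] = -6.12 − (3.9)(-1.56) = -0.036

-0.0360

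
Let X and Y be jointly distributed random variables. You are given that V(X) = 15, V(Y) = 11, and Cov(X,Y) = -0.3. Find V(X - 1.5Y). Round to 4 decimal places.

40.6500

V(X - 1.5Y) = (1)²·V(X) + (-1.5)²·V(Y) + 2·(1)·(-1.5)·Cov(X,Y)
= 1·15 + 2.25·11 + -3·-0.3 = 40.65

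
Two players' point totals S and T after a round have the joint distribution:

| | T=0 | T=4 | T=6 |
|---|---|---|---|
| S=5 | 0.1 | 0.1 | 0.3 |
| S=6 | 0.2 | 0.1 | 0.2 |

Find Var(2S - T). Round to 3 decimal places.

E[S] = 5.5,  E[T] = 3.8,  E[ST] = 20.6
Var(S) = 30.5 − (5.5)² = 0.25;  Var(T) = 21.2 − (3.8)² = 6.76
Cov(S,T) = 20.6 − (5.5)(3.8) = -0.3
Var(2S - T) = (2)²·0.25 + (-1)²·6.76 + 2·(2)·(-1)·-0.3 = 8.96

8.960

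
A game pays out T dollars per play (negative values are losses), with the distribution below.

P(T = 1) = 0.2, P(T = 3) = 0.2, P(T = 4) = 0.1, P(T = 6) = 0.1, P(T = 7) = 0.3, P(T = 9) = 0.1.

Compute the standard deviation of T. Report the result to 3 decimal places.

2.638

E[T] = (1)(0.2) + (3)(0.2) + (4)(0.1) + (6)(0.1) + (7)(0.3) + (9)(0.1) = 4.8
E[T²] = (1)²(0.2) + (3)²(0.2) + (4)²(0.1) + (6)²(0.1) + (7)²(0.3) + (9)²(0.1) = 30
V(T) = E[T²] − (E[T])² = 30 − (4.8)² = 6.96
σ(T) = √6.96 ≈ 2.638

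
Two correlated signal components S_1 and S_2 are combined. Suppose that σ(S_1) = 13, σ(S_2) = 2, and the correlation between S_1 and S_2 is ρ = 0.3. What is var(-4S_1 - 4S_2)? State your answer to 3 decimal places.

3017.600

var(S_1) = (13)² = 169;  var(S_2) = (2)² = 4
cov(S_1,S_2) = ρ·σ(S_1)·σ(S_2) = 0.3·13·2 = 7.8
var(-4S_1 - 4S_2) = (-4)²·var(S_1) + (-4)²·var(S_2) + 2·(-4)·(-4)·cov(S_1,S_2)
= 16·169 + 16·4 + 32·7.8 = 3017.6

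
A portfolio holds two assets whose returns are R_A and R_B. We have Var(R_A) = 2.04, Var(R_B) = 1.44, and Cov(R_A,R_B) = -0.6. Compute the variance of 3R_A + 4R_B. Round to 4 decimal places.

27.0000

Var(3R_A + 4R_B) = (3)²·Var(R_A) + (4)²·Var(R_B) + 2·(3)·(4)·Cov(R_A,R_B)
= 9·2.04 + 16·1.44 + 24·-0.6 = 27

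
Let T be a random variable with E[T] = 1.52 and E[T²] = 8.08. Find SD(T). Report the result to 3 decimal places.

Var(T) = 8.08 − (1.52)² = 5.7696
SD(T) = √5.7696 ≈ 2.402

2.402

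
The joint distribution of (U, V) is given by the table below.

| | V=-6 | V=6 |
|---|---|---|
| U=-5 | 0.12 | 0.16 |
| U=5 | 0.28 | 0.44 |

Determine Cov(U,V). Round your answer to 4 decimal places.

0.9600

E[U] = 2.2,  E[V] = 1.2
E[UV] = 3.6
Cov(U,V) = E[UV] − E[U]E[V] = 3.6 − (2.2)(1.2) = 0.96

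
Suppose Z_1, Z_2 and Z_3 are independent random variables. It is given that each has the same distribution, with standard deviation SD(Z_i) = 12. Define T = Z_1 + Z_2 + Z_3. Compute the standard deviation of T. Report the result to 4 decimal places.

var(Z_i) = (12)² = 144
By independence, var(T) = (1)²var(Z_1) + (1)²var(Z_2) + (1)²var(Z_3)
= (1)²·144 + (1)²·144 + (1)²·144 = 432
SD(T) = √432 ≈ 20.7846

20.7846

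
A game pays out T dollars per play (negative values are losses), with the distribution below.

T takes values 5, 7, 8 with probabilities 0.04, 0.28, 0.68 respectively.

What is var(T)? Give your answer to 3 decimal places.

E[T] = (5)(0.04) + (7)(0.28) + (8)(0.68) = 7.6
E[T²] = (5)²(0.04) + (7)²(0.28) + (8)²(0.68) = 58.24
var(T) = E[T²] − (E[T])² = 58.24 − (7.6)² = 0.48

0.480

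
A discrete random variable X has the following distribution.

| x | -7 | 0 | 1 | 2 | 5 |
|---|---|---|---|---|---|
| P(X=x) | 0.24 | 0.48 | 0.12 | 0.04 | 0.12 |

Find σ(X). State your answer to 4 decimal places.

3.7770

E[X] = (-7)(0.24) + (0)(0.48) + (1)(0.12) + (2)(0.04) + (5)(0.12) = -0.88
E[X²] = (-7)²(0.24) + (0)²(0.48) + (1)²(0.12) + (2)²(0.04) + (5)²(0.12) = 15.04
Var(X) = E[X²] − (E[X])² = 15.04 − (-0.88)² = 14.2656
σ(X) = √14.2656 ≈ 3.7770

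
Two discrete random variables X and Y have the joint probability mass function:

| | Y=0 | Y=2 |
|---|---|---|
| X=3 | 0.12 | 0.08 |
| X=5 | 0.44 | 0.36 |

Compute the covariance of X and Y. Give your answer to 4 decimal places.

0.0320

E[X] = 4.6,  E[Y] = 0.88
E[XY] = 4.08
Cov(X,Y) = E[XY] − E[X]E[Y] = 4.08 − (4.6)(0.88) = 0.032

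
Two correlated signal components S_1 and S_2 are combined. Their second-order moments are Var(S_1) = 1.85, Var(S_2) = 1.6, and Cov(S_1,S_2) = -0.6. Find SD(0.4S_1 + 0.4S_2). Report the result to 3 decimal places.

0.600

Var(0.4S_1 + 0.4S_2) = (0.4)²·Var(S_1) + (0.4)²·Var(S_2) + 2·(0.4)·(0.4)·Cov(S_1,S_2)
= 0.16·1.85 + 0.16·1.6 + 0.32·-0.6 = 0.36
SD(0.4S_1 + 0.4S_2) = √0.36 ≈ 0.600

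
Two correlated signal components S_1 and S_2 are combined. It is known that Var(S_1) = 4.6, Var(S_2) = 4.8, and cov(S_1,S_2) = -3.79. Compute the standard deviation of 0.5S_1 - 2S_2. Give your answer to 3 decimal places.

Var(0.5S_1 - 2S_2) = (0.5)²·Var(S_1) + (-2)²·Var(S_2) + 2·(0.5)·(-2)·cov(S_1,S_2)
= 0.25·4.6 + 4·4.8 + -2·-3.79 = 27.93
σ(0.5S_1 - 2S_2) = √27.93 ≈ 5.285

5.285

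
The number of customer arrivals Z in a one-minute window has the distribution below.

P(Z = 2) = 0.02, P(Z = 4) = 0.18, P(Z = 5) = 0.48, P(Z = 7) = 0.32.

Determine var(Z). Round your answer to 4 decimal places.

1.4800

E[Z] = (2)(0.02) + (4)(0.18) + (5)(0.48) + (7)(0.32) = 5.4
E[Z²] = (2)²(0.02) + (4)²(0.18) + (5)²(0.48) + (7)²(0.32) = 30.64
var(Z) = E[Z²] − (E[Z])² = 30.64 − (5.4)² = 1.48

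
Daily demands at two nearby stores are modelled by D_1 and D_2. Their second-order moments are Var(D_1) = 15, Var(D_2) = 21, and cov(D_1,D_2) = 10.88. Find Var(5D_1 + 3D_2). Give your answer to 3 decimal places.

890.400

Var(5D_1 + 3D_2) = (5)²·Var(D_1) + (3)²·Var(D_2) + 2·(5)·(3)·cov(D_1,D_2)
= 25·15 + 9·21 + 30·10.88 = 890.4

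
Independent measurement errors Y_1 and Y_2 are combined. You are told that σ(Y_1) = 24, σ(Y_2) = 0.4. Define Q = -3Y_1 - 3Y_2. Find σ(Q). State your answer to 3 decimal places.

V(Y_1) = 576, V(Y_2) = 0.16
By independence, V(Q) = (-3)²V(Y_1) + (-3)²V(Y_2)
= (-3)²·576 + (-3)²·0.16 = 5185.44
σ(Q) = √5185.44 ≈ 72.010

72.010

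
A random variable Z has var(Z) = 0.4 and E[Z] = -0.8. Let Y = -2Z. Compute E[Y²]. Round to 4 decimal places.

4.1600

E[-2Z] = -2·-0.8 = 1.6
var(-2Z) = (-2)²·0.4 = 1.6
E[Y²] = var(Y) + (E[Y])² = 1.6 + (1.6)² = 4.16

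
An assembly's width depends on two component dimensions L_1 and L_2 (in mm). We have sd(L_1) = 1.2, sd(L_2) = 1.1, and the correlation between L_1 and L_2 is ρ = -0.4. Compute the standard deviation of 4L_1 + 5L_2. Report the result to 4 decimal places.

Var(L_1) = (1.2)² = 1.44;  Var(L_2) = (1.1)² = 1.21
Cov(L_1,L_2) = ρ·sd(L_1)·sd(L_2) = -0.4·1.2·1.1 = -0.528
Var(4L_1 + 5L_2) = (4)²·Var(L_1) + (5)²·Var(L_2) + 2·(4)·(5)·Cov(L_1,L_2)
= 16·1.44 + 25·1.21 + 40·-0.528 = 32.17
sd(4L_1 + 5L_2) = √32.17 ≈ 5.6719

5.6719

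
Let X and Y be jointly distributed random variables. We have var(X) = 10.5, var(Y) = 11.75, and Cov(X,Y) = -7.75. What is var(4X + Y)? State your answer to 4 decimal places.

117.7500

var(4X + Y) = (4)²·var(X) + (1)²·var(Y) + 2·(4)·(1)·Cov(X,Y)
= 16·10.5 + 1·11.75 + 8·-7.75 = 117.75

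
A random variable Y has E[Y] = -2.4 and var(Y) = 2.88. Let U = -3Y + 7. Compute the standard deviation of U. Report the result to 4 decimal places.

var(-3Y + 7) = (-3)²·2.88 = 25.92
SD(U) = √25.92 ≈ 5.0912

5.0912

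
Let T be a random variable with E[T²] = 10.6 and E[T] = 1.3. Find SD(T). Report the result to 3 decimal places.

Var(T) = 10.6 − (1.3)² = 8.91
SD(T) = √8.91 ≈ 2.985

2.985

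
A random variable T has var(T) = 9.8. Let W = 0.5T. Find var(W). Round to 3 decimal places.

2.450

var(0.5T) = (0.5)²·var(T) = 0.25·9.8 = 2.45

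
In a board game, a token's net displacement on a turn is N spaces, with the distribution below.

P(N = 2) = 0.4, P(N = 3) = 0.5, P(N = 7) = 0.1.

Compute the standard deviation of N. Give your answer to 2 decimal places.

1.41

E[N] = (2)(0.4) + (3)(0.5) + (7)(0.1) = 3
E[N²] = (2)²(0.4) + (3)²(0.5) + (7)²(0.1) = 11
V(N) = E[N²] − (E[N])² = 11 − (3)² = 2
SD(N) = √2 ≈ 1.41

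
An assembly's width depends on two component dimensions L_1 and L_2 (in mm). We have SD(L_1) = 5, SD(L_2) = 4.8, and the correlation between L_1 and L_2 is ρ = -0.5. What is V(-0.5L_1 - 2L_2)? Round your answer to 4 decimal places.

74.4100

V(L_1) = (5)² = 25;  V(L_2) = (4.8)² = 23.04
Cov(L_1,L_2) = ρ·SD(L_1)·SD(L_2) = -0.5·5·4.8 = -12
V(-0.5L_1 - 2L_2) = (-0.5)²·V(L_1) + (-2)²·V(L_2) + 2·(-0.5)·(-2)·Cov(L_1,L_2)
= 0.25·25 + 4·23.04 + 2·-12 = 74.41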